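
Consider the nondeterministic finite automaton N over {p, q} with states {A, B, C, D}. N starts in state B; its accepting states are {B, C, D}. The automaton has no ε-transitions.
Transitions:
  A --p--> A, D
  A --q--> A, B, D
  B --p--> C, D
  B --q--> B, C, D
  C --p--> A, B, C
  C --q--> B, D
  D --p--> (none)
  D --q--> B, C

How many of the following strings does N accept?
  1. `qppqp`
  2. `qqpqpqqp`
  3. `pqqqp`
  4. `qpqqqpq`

`qppqp`: accepted
`qqpqpqqp`: accepted
`pqqqp`: accepted
`qpqqqpq`: accepted

4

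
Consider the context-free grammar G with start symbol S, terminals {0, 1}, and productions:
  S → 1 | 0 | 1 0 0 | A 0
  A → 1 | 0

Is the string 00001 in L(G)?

no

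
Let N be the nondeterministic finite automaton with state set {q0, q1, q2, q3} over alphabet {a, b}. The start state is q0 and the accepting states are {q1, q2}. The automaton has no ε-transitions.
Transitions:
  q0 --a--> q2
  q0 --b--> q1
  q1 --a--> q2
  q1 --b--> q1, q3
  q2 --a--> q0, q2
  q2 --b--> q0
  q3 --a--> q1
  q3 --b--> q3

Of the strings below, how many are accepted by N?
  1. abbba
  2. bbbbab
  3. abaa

3

abbba: accepted
bbbbab: accepted
abaa: accepted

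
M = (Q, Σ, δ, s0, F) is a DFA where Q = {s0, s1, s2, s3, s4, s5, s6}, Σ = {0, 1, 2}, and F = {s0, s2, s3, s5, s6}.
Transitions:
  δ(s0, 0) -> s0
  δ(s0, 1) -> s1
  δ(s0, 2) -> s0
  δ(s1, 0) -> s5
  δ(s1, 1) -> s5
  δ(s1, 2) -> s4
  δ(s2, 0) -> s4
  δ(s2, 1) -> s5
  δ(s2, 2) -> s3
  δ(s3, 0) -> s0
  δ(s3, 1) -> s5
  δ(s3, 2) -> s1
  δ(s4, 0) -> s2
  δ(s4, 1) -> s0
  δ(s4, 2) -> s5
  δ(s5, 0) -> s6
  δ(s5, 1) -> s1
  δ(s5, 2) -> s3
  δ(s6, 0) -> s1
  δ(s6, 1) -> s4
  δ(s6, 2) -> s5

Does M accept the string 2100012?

s0 --2--> s0
s0 --1--> s1
s1 --0--> s5
s5 --0--> s6
s6 --0--> s1
s1 --1--> s5
s5 --2--> s3
End in state s3, which is an accepting state.

accepted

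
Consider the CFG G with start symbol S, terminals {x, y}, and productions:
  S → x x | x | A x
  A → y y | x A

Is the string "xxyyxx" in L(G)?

no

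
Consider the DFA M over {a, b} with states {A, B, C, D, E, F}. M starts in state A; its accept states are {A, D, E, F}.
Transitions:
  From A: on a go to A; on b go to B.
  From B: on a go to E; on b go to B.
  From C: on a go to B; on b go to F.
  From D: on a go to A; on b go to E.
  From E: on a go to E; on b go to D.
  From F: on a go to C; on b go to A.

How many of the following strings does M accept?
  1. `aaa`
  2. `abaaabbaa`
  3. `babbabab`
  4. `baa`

`aaa`: accepted
`abaaabbaa`: accepted
`babbabab`: rejected
`baa`: accepted

3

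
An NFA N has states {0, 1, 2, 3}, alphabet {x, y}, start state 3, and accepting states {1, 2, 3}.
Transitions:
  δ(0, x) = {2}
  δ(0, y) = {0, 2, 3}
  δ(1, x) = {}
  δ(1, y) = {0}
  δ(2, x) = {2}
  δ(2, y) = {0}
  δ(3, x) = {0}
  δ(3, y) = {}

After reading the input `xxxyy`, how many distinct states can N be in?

Start: {3}
read x: {0}
read x: {2}
read x: {2}
read y: {0}
read y: {0, 2, 3}
Final reachable set {0, 2, 3} has 3 states.

3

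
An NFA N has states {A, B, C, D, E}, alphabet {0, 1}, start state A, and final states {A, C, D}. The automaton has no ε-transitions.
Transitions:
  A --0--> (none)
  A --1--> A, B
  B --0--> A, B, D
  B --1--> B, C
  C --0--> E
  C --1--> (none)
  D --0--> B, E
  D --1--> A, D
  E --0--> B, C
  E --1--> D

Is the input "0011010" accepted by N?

rejected

Start: {A}
read 0: {}
The reachable set is empty and stays empty for the remaining 6 symbols.
Reachable ∩ accepting = {} — empty.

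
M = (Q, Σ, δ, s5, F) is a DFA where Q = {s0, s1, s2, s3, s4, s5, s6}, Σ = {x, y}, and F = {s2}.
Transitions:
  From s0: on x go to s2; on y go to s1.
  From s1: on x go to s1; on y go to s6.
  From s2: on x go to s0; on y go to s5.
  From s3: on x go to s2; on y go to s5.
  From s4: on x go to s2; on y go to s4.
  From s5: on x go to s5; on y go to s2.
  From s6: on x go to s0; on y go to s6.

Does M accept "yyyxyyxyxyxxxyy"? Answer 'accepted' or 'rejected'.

s5 --y--> s2
s2 --y--> s5
s5 --y--> s2
s2 --x--> s0
s0 --y--> s1
s1 --y--> s6
s6 --x--> s0
s0 --y--> s1
s1 --x--> s1
s1 --y--> s6
s6 --x--> s0
s0 --x--> s2
s2 --x--> s0
s0 --y--> s1
s1 --y--> s6
End in state s6, which is not an accepting state.

rejected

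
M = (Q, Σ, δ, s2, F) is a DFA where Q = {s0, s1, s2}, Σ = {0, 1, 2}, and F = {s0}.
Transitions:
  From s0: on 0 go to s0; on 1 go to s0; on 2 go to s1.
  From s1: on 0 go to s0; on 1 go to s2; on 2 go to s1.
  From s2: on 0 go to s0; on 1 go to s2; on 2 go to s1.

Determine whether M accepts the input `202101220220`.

s2 --2--> s1
s1 --0--> s0
s0 --2--> s1
s1 --1--> s2
s2 --0--> s0
s0 --1--> s0
s0 --2--> s1
s1 --2--> s1
s1 --0--> s0
s0 --2--> s1
s1 --2--> s1
s1 --0--> s0
End in state s0, which is an accepting state.

accepted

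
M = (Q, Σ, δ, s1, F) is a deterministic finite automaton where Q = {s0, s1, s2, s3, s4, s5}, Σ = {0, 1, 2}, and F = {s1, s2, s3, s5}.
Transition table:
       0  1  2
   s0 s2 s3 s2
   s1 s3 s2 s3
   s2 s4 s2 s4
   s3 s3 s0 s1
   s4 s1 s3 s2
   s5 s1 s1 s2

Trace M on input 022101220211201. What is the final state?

s2

s1 --0--> s3
s3 --2--> s1
s1 --2--> s3
s3 --1--> s0
s0 --0--> s2
s2 --1--> s2
s2 --2--> s4
s4 --2--> s2
s2 --0--> s4
s4 --2--> s2
s2 --1--> s2
s2 --1--> s2
s2 --2--> s4
s4 --0--> s1
s1 --1--> s2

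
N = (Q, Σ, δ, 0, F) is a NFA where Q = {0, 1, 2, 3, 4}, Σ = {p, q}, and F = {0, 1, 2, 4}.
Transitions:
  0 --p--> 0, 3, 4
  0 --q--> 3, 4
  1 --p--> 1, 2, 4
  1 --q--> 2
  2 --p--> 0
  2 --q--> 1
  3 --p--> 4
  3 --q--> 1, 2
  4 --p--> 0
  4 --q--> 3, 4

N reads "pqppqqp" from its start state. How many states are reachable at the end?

Start: {0}
read p: {0, 3, 4}
read q: {1, 2, 3, 4}
read p: {0, 1, 2, 4}
read p: {0, 1, 2, 3, 4}
read q: {1, 2, 3, 4}
read q: {1, 2, 3, 4}
read p: {0, 1, 2, 4}
Final reachable set {0, 1, 2, 4} has 4 states.

4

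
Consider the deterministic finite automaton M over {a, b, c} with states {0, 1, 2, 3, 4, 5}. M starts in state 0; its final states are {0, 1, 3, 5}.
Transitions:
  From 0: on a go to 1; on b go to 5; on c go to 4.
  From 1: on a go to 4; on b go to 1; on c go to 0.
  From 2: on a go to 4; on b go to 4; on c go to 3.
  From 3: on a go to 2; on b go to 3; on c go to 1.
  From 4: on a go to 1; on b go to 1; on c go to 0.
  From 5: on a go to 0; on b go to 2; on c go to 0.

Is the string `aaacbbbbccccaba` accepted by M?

rejected

0 --a--> 1
1 --a--> 4
4 --a--> 1
1 --c--> 0
0 --b--> 5
5 --b--> 2
2 --b--> 4
4 --b--> 1
1 --c--> 0
0 --c--> 4
4 --c--> 0
0 --c--> 4
4 --a--> 1
1 --b--> 1
1 --a--> 4
End in state 4, which is not an accepting state.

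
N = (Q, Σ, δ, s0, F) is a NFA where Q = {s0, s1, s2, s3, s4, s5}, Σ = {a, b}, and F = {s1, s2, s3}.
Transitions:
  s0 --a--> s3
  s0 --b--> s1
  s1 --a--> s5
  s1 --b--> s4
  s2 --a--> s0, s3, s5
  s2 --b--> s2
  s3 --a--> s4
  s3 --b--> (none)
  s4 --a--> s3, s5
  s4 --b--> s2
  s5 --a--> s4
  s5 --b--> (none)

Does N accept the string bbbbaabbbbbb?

accepted

Start: {s0}
read b: {s1}
read b: {s4}
read b: {s2}
read b: {s2}
read a: {s0, s3, s5}
read a: {s3, s4}
read b: {s2}
read b: {s2}
read b: {s2}
read b: {s2}
read b: {s2}
read b: {s2}
Reachable ∩ accepting = {s2} — nonempty.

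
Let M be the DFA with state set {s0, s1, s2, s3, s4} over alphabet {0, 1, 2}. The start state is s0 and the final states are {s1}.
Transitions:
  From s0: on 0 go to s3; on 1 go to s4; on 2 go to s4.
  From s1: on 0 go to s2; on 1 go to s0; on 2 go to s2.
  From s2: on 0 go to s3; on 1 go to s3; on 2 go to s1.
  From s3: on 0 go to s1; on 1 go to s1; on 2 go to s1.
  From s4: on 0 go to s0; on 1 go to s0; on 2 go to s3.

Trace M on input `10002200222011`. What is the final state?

s0 --1--> s4
s4 --0--> s0
s0 --0--> s3
s3 --0--> s1
s1 --2--> s2
s2 --2--> s1
s1 --0--> s2
s2 --0--> s3
s3 --2--> s1
s1 --2--> s2
s2 --2--> s1
s1 --0--> s2
s2 --1--> s3
s3 --1--> s1

s1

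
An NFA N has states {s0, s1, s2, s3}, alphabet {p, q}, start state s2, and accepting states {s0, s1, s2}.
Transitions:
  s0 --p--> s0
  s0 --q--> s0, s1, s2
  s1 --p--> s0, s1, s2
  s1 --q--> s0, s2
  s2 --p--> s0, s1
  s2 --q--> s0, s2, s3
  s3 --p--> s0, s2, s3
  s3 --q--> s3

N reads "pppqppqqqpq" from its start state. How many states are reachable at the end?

4

Start: {s2}
read p: {s0, s1}
read p: {s0, s1, s2}
read p: {s0, s1, s2}
read q: {s0, s1, s2, s3}
read p: {s0, s1, s2, s3}
read p: {s0, s1, s2, s3}
read q: {s0, s1, s2, s3}
read q: {s0, s1, s2, s3}
read q: {s0, s1, s2, s3}
read p: {s0, s1, s2, s3}
read q: {s0, s1, s2, s3}
Final reachable set {s0, s1, s2, s3} has 4 states.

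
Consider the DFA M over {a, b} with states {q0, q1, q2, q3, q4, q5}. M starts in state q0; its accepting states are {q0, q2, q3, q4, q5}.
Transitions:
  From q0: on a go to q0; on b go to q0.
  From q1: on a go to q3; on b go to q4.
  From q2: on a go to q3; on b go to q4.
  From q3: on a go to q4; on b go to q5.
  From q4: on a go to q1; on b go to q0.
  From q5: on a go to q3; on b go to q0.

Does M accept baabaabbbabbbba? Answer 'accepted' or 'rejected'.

accepted

q0 --b--> q0
q0 --a--> q0
q0 --a--> q0
q0 --b--> q0
q0 --a--> q0
q0 --a--> q0
q0 --b--> q0
q0 --b--> q0
q0 --b--> q0
q0 --a--> q0
q0 --b--> q0
q0 --b--> q0
q0 --b--> q0
q0 --b--> q0
q0 --a--> q0
End in state q0, which is an accepting state.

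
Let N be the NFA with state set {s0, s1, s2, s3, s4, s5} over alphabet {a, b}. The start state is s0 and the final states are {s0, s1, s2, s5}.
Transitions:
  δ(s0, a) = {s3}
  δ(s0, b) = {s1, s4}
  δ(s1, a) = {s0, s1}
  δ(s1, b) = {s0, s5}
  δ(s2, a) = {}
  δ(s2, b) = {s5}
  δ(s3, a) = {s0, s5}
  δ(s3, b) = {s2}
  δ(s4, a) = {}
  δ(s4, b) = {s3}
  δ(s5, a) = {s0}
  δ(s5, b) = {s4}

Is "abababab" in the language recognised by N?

Start: {s0}
read a: {s3}
read b: {s2}
read a: {}
The reachable set is empty and stays empty for the remaining 5 symbols.
Reachable ∩ accepting = {} — empty.

rejected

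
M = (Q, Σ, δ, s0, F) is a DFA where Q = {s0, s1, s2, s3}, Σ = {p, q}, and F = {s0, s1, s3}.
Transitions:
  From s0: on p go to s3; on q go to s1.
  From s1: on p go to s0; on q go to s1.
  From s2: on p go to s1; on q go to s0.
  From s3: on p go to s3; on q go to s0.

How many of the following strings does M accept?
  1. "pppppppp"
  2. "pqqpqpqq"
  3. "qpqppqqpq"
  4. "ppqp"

4

"pppppppp": accepted
"pqqpqpqq": accepted
"qpqppqqpq": accepted
"ppqp": accepted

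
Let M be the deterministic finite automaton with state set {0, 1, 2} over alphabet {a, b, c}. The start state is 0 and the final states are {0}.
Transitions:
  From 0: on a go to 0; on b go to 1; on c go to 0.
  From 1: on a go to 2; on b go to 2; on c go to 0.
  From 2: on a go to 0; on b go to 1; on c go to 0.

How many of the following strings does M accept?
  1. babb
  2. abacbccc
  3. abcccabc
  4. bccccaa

3

babb: rejected
abacbccc: accepted
abcccabc: accepted
bccccaa: accepted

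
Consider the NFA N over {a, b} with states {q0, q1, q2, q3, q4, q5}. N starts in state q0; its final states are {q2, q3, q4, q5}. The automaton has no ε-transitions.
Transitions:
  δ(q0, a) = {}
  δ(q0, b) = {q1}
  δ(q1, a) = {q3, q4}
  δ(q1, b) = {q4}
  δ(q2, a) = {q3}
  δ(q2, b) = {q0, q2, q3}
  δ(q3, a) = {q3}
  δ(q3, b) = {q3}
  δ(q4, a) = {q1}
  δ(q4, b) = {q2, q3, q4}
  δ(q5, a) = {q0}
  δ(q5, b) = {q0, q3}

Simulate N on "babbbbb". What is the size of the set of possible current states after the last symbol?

5

Start: {q0}
read b: {q1}
read a: {q3, q4}
read b: {q2, q3, q4}
read b: {q0, q2, q3, q4}
read b: {q0, q1, q2, q3, q4}
read b: {q0, q1, q2, q3, q4}
read b: {q0, q1, q2, q3, q4}
Final reachable set {q0, q1, q2, q3, q4} has 5 states.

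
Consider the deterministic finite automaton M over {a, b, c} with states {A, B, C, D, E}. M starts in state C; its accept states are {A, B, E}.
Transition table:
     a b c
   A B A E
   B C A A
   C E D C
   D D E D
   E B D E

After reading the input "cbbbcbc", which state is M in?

C --c--> C
C --b--> D
D --b--> E
E --b--> D
D --c--> D
D --b--> E
E --c--> E

E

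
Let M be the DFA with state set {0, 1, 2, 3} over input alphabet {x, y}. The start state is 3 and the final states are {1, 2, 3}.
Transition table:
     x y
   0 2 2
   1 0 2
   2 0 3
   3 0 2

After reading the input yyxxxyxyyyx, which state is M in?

0

3 --y--> 2
2 --y--> 3
3 --x--> 0
0 --x--> 2
2 --x--> 0
0 --y--> 2
2 --x--> 0
0 --y--> 2
2 --y--> 3
3 --y--> 2
2 --x--> 0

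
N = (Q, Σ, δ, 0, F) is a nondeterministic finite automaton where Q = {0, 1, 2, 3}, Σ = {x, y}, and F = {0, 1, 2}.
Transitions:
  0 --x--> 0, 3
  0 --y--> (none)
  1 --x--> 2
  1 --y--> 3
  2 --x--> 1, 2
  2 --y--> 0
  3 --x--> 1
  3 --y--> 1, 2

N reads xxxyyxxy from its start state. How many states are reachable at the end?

Start: {0}
read x: {0, 3}
read x: {0, 1, 3}
read x: {0, 1, 2, 3}
read y: {0, 1, 2, 3}
read y: {0, 1, 2, 3}
read x: {0, 1, 2, 3}
read x: {0, 1, 2, 3}
read y: {0, 1, 2, 3}
Final reachable set {0, 1, 2, 3} has 4 states.

4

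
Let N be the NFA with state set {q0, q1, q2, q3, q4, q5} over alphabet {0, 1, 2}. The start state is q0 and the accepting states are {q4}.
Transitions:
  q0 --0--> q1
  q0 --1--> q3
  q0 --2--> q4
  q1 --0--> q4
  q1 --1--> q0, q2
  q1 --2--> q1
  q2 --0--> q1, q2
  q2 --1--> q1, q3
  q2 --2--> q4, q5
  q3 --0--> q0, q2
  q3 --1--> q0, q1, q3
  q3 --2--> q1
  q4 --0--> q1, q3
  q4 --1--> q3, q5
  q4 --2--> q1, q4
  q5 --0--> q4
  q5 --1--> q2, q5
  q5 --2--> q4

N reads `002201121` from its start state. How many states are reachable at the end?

Start: {q0}
read 0: {q1}
read 0: {q4}
read 2: {q1, q4}
read 2: {q1, q4}
read 0: {q1, q3, q4}
read 1: {q0, q1, q2, q3, q5}
read 1: {q0, q1, q2, q3, q5}
read 2: {q1, q4, q5}
read 1: {q0, q2, q3, q5}
Final reachable set {q0, q2, q3, q5} has 4 states.

4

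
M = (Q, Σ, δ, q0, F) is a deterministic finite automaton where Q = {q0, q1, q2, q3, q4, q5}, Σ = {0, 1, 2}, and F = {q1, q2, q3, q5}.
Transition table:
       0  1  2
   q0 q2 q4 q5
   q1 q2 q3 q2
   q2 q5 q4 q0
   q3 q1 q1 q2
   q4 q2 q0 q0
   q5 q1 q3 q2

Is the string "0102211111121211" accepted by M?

rejected

q0 --0--> q2
q2 --1--> q4
q4 --0--> q2
q2 --2--> q0
q0 --2--> q5
q5 --1--> q3
q3 --1--> q1
q1 --1--> q3
q3 --1--> q1
q1 --1--> q3
q3 --1--> q1
q1 --2--> q2
q2 --1--> q4
q4 --2--> q0
q0 --1--> q4
q4 --1--> q0
End in state q0, which is not an accepting state.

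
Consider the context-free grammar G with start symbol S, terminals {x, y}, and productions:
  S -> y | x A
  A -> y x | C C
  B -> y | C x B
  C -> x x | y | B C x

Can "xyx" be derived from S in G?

yes

S ⇒ xA ⇒ xyx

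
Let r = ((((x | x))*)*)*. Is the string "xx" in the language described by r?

yes

Split into 2 pieces x · x; each matches (((x|x))*)*.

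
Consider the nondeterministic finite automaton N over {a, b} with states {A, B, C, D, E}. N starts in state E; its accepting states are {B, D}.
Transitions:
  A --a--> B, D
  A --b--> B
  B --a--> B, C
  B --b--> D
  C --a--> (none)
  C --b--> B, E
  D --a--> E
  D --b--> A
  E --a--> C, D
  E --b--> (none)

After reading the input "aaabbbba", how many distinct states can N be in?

3

Start: {E}
read a: {C, D}
read a: {E}
read a: {C, D}
read b: {A, B, E}
read b: {B, D}
read b: {A, D}
read b: {A, B}
read a: {B, C, D}
Final reachable set {B, C, D} has 3 states.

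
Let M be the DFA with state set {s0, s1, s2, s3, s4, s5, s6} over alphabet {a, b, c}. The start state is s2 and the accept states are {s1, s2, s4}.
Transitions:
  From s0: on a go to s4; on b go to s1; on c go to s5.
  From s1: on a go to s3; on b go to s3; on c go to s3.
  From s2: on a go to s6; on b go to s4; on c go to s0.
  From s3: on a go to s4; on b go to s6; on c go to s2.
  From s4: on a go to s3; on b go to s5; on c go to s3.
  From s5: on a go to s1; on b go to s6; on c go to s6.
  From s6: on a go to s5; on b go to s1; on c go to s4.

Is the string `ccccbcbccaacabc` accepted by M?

accepted

s2 --c--> s0
s0 --c--> s5
s5 --c--> s6
s6 --c--> s4
s4 --b--> s5
s5 --c--> s6
s6 --b--> s1
s1 --c--> s3
s3 --c--> s2
s2 --a--> s6
s6 --a--> s5
s5 --c--> s6
s6 --a--> s5
s5 --b--> s6
s6 --c--> s4
End in state s4, which is an accepting state.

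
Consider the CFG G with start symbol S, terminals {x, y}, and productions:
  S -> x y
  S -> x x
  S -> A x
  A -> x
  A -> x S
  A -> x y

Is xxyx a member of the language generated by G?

S ⇒ Ax ⇒ xSx ⇒ xxyx

yes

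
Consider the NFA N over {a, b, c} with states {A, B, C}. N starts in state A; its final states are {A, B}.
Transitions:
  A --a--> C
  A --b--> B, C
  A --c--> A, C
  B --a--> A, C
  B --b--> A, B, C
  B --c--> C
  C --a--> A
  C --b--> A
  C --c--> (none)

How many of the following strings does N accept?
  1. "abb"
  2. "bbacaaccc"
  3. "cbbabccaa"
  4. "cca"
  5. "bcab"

"abb": accepted
"bbacaaccc": accepted
"cbbabccaa": accepted
"cca": accepted
"bcab": accepted

5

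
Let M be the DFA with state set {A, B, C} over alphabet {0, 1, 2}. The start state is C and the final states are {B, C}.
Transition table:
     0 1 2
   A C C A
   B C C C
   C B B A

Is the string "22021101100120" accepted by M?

C --2--> A
A --2--> A
A --0--> C
C --2--> A
A --1--> C
C --1--> B
B --0--> C
C --1--> B
B --1--> C
C --0--> B
B --0--> C
C --1--> B
B --2--> C
C --0--> B
End in state B, which is an accepting state.

accepted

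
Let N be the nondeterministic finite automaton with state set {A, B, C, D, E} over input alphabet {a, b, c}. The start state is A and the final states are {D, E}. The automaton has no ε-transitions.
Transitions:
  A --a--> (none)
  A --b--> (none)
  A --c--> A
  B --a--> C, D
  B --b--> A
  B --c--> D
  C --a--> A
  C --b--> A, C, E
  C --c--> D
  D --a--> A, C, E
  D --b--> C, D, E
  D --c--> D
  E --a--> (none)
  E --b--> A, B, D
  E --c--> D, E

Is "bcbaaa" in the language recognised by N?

rejected

Start: {A}
read b: {}
The reachable set is empty and stays empty for the remaining 5 symbols.
Reachable ∩ accepting = {} — empty.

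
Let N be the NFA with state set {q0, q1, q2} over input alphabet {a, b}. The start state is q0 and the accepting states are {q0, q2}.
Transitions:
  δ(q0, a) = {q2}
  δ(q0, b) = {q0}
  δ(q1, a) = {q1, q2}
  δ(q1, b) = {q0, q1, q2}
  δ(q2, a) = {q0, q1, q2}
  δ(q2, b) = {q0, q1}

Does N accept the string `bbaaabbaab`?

accepted

Start: {q0}
read b: {q0}
read b: {q0}
read a: {q2}
read a: {q0, q1, q2}
read a: {q0, q1, q2}
read b: {q0, q1, q2}
read b: {q0, q1, q2}
read a: {q0, q1, q2}
read a: {q0, q1, q2}
read b: {q0, q1, q2}
Reachable ∩ accepting = {q0, q2} — nonempty.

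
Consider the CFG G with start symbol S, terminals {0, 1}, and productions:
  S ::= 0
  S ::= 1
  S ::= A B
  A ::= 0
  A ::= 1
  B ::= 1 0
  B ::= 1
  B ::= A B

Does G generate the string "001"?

S ⇒ AB ⇒ 0B ⇒ 0AB ⇒ 00B ⇒ 001

yes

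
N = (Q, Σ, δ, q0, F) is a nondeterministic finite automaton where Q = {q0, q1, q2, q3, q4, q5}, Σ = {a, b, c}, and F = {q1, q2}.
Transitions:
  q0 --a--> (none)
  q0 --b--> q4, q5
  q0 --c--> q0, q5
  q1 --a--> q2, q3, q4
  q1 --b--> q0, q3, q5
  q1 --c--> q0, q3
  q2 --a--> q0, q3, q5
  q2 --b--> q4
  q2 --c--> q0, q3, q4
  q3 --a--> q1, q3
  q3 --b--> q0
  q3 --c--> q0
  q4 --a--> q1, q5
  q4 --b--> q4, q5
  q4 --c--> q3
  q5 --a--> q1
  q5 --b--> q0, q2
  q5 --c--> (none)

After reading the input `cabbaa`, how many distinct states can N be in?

4

Start: {q0}
read c: {q0, q5}
read a: {q1}
read b: {q0, q3, q5}
read b: {q0, q2, q4, q5}
read a: {q0, q1, q3, q5}
read a: {q1, q2, q3, q4}
Final reachable set {q1, q2, q3, q4} has 4 states.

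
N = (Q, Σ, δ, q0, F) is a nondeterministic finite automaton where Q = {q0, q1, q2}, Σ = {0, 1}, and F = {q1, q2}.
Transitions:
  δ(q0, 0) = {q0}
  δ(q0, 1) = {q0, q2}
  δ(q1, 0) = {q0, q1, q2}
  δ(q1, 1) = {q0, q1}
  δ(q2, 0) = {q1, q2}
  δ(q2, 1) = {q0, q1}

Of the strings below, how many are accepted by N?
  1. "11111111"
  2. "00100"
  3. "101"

3

"11111111": accepted
"00100": accepted
"101": accepted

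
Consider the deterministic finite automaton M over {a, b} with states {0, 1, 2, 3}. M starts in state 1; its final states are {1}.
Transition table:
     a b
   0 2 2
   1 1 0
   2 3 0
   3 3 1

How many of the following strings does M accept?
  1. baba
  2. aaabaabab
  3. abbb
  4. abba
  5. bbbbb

0

baba: rejected
aaabaabab: rejected
abbb: rejected
abba: rejected
bbbbb: rejected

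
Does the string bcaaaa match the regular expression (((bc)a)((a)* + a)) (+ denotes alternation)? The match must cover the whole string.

Split as bca·aaa: ((bc)a) matches bca and ((a)*+a) matches aaa.

yes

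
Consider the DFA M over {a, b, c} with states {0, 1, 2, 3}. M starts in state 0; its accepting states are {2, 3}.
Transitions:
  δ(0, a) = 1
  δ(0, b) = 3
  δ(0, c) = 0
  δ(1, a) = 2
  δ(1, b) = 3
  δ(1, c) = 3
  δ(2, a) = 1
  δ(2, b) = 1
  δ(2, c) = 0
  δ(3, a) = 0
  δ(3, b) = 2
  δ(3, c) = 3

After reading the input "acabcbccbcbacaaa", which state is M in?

0 --a--> 1
1 --c--> 3
3 --a--> 0
0 --b--> 3
3 --c--> 3
3 --b--> 2
2 --c--> 0
0 --c--> 0
0 --b--> 3
3 --c--> 3
3 --b--> 2
2 --a--> 1
1 --c--> 3
3 --a--> 0
0 --a--> 1
1 --a--> 2

2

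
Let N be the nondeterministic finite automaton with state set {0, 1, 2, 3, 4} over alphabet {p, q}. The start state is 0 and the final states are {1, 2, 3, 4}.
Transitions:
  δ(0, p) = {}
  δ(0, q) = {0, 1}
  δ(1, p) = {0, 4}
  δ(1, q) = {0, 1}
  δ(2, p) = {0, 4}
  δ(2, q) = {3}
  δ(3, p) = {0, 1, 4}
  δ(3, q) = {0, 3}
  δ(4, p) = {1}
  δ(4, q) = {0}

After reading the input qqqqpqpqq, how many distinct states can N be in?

Start: {0}
read q: {0, 1}
read q: {0, 1}
read q: {0, 1}
read q: {0, 1}
read p: {0, 4}
read q: {0, 1}
read p: {0, 4}
read q: {0, 1}
read q: {0, 1}
Final reachable set {0, 1} has 2 states.

2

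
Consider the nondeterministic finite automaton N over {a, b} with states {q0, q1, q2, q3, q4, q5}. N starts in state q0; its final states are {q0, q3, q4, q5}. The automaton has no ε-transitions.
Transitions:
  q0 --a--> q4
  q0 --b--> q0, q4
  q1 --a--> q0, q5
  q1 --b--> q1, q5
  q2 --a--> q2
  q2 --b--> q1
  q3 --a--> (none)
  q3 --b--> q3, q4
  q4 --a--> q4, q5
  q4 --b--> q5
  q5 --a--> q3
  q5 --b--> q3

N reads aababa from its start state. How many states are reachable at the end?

2

Start: {q0}
read a: {q4}
read a: {q4, q5}
read b: {q3, q5}
read a: {q3}
read b: {q3, q4}
read a: {q4, q5}
Final reachable set {q4, q5} has 2 states.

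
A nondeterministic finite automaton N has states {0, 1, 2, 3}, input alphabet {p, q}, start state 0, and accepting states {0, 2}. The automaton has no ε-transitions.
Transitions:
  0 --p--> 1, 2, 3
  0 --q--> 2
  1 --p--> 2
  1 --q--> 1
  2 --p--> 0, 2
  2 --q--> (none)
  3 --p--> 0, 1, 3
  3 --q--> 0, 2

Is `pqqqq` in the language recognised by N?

Start: {0}
read p: {1, 2, 3}
read q: {0, 1, 2}
read q: {1, 2}
read q: {1}
read q: {1}
Reachable ∩ accepting = {} — empty.

rejected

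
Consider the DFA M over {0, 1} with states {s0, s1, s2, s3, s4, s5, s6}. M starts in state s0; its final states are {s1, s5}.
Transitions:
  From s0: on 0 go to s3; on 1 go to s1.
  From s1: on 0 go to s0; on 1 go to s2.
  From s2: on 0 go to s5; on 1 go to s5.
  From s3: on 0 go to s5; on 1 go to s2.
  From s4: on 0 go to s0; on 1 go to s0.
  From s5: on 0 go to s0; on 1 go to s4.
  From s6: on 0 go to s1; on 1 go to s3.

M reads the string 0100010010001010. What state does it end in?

s0 --0--> s3
s3 --1--> s2
s2 --0--> s5
s5 --0--> s0
s0 --0--> s3
s3 --1--> s2
s2 --0--> s5
s5 --0--> s0
s0 --1--> s1
s1 --0--> s0
s0 --0--> s3
s3 --0--> s5
s5 --1--> s4
s4 --0--> s0
s0 --1--> s1
s1 --0--> s0

s0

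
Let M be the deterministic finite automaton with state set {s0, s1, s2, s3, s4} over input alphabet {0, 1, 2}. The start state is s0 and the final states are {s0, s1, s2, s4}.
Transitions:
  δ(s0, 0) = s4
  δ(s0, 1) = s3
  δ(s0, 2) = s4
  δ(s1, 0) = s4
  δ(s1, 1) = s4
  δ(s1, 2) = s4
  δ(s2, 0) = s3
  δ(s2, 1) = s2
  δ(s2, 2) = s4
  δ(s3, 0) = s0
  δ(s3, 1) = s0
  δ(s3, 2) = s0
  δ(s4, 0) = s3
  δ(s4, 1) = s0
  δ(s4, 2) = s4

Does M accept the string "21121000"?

s0 --2--> s4
s4 --1--> s0
s0 --1--> s3
s3 --2--> s0
s0 --1--> s3
s3 --0--> s0
s0 --0--> s4
s4 --0--> s3
End in state s3, which is not an accepting state.

rejected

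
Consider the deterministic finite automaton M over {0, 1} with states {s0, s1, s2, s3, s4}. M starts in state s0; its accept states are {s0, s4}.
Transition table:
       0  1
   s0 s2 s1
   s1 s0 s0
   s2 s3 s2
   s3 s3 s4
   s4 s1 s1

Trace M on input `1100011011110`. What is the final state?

s0 --1--> s1
s1 --1--> s0
s0 --0--> s2
s2 --0--> s3
s3 --0--> s3
s3 --1--> s4
s4 --1--> s1
s1 --0--> s0
s0 --1--> s1
s1 --1--> s0
s0 --1--> s1
s1 --1--> s0
s0 --0--> s2

s2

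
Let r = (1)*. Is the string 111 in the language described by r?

yes

Split into 3 pieces 1 · 1 · 1; each matches 1.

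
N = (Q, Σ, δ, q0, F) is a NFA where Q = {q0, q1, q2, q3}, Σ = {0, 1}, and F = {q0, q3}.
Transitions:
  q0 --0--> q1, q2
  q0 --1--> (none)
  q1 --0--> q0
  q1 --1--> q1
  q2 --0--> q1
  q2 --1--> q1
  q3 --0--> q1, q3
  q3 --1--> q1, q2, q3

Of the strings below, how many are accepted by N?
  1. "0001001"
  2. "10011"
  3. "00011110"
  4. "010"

2

"0001001": rejected
"10011": rejected
"00011110": accepted
"010": accepted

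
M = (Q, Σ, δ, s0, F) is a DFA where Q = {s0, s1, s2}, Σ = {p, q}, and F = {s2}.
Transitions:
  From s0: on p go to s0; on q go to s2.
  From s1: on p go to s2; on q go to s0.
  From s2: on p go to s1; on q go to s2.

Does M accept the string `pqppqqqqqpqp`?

s0 --p--> s0
s0 --q--> s2
s2 --p--> s1
s1 --p--> s2
s2 --q--> s2
s2 --q--> s2
s2 --q--> s2
s2 --q--> s2
s2 --q--> s2
s2 --p--> s1
s1 --q--> s0
s0 --p--> s0
End in state s0, which is not an accepting state.

rejected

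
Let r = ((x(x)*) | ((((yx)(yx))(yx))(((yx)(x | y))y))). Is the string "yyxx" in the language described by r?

no

Neither (x(x)*) nor ((((yx)(yx))(yx))(((yx)(x|y))y)) matches yyxx.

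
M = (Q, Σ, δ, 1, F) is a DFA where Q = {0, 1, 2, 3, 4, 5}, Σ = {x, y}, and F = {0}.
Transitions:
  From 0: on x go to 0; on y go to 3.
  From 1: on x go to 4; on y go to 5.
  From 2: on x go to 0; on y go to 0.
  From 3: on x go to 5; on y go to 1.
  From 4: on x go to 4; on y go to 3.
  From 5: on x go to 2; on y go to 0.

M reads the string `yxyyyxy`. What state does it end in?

1 --y--> 5
5 --x--> 2
2 --y--> 0
0 --y--> 3
3 --y--> 1
1 --x--> 4
4 --y--> 3

3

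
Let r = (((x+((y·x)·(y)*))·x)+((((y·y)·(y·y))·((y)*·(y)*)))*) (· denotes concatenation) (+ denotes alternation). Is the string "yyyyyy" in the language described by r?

yes

The right alternative ((((y·y)·(y·y))·((y)*·(y)*)))* matches yyyyyy.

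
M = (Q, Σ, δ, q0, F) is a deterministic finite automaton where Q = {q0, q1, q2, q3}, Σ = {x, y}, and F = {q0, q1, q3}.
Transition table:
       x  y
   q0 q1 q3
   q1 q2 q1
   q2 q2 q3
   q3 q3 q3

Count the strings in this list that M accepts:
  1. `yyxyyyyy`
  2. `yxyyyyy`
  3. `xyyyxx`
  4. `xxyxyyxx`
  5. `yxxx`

`yyxyyyyy`: accepted
`yxyyyyy`: accepted
`xyyyxx`: rejected
`xxyxyyxx`: accepted
`yxxx`: accepted

4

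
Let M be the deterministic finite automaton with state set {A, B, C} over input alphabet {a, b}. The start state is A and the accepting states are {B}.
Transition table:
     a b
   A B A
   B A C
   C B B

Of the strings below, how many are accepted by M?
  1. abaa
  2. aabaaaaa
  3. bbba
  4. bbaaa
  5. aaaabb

abaa: rejected
aabaaaaa: accepted
bbba: accepted
bbaaa: accepted
aaaabb: rejected

3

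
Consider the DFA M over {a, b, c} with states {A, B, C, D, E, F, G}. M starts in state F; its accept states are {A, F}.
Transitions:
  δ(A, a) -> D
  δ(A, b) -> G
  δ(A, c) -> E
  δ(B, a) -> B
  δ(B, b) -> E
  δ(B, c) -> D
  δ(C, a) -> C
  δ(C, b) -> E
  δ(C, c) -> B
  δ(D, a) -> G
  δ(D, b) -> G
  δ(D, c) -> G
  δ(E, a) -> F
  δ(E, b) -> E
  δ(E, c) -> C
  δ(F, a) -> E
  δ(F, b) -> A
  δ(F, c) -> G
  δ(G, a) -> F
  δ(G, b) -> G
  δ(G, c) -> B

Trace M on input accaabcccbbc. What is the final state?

B

F --a--> E
E --c--> C
C --c--> B
B --a--> B
B --a--> B
B --b--> E
E --c--> C
C --c--> B
B --c--> D
D --b--> G
G --b--> G
G --c--> B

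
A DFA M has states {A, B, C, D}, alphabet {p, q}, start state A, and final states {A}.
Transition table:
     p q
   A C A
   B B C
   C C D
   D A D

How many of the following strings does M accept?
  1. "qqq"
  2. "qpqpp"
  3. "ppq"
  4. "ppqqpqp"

"qqq": accepted
"qpqpp": rejected
"ppq": rejected
"ppqqpqp": rejected

1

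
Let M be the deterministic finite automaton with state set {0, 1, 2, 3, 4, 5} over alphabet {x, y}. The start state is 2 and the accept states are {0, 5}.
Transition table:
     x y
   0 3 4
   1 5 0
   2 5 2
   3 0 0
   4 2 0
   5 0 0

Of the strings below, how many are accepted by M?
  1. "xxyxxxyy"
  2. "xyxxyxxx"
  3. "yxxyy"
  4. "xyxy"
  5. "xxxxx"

"xxyxxxyy": accepted
"xyxxyxxx": accepted
"yxxyy": accepted
"xyxy": accepted
"xxxxx": rejected

4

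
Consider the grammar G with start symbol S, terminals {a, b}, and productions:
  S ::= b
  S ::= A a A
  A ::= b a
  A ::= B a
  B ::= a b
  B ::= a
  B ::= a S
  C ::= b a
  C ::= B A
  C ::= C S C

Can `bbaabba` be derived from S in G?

no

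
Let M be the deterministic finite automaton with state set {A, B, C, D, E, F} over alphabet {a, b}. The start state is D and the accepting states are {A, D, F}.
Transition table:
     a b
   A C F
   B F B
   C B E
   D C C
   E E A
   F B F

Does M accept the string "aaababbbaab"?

rejected

D --a--> C
C --a--> B
B --a--> F
F --b--> F
F --a--> B
B --b--> B
B --b--> B
B --b--> B
B --a--> F
F --a--> B
B --b--> B
End in state B, which is not an accepting state.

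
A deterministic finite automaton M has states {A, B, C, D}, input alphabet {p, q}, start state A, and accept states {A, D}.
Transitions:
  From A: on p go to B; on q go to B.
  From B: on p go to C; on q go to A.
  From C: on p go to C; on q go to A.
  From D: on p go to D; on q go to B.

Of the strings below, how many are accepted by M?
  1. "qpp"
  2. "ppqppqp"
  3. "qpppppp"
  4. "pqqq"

"qpp": rejected
"ppqppqp": rejected
"qpppppp": rejected
"pqqq": accepted

1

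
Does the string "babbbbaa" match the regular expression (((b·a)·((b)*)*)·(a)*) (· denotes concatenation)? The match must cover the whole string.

yes

Split as babbbb·aa: ((b·a)·((b)*)*) matches babbbb and (a)* matches aa.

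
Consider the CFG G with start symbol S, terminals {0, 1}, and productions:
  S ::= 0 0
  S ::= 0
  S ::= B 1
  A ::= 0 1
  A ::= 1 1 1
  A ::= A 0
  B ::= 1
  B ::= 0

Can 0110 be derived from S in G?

no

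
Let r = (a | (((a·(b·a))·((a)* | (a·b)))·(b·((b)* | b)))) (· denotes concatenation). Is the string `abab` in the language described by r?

The right alternative (((a·(b·a))·((a)*|(a·b)))·(b·((b)*|b))) matches abab.

yes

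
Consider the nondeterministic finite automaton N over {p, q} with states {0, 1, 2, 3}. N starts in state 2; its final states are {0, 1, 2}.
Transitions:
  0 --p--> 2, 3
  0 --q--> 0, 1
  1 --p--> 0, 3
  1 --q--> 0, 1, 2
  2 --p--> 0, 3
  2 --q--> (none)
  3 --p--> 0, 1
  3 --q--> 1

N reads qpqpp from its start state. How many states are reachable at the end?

0

Start: {2}
read q: {}
The reachable set is empty and stays empty for the remaining 4 symbols.
Final reachable set {} has 0 states.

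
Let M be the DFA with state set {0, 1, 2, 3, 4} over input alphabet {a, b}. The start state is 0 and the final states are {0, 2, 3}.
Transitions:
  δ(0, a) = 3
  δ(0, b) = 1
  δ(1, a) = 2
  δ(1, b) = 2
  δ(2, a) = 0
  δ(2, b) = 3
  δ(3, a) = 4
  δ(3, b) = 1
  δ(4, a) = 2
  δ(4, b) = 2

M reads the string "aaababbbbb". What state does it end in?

0 --a--> 3
3 --a--> 4
4 --a--> 2
2 --b--> 3
3 --a--> 4
4 --b--> 2
2 --b--> 3
3 --b--> 1
1 --b--> 2
2 --b--> 3

3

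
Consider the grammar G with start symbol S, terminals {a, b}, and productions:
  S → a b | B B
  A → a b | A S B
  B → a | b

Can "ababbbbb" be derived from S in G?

no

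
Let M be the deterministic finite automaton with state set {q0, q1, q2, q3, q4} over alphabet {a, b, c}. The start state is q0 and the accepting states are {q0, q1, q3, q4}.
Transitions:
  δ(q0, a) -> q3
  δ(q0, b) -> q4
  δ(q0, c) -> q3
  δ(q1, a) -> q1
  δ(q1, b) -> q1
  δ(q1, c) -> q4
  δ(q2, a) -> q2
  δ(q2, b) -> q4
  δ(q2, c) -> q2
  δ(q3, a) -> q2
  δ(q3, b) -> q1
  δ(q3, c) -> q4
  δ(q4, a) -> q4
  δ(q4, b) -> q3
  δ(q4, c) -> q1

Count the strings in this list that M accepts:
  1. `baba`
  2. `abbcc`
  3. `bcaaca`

2

`baba`: rejected
`abbcc`: accepted
`bcaaca`: accepted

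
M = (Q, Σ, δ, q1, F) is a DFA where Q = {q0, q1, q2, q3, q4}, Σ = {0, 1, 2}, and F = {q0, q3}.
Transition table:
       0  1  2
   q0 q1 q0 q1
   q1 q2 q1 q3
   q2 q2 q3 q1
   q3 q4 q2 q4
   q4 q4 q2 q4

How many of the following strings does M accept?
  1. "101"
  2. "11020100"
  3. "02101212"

"101": accepted
"11020100": rejected
"02101212": rejected

1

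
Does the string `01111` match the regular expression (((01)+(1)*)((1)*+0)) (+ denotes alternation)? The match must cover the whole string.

Split as 01·111: ((01)+(1)*) matches 01 and ((1)*+0) matches 111.

yes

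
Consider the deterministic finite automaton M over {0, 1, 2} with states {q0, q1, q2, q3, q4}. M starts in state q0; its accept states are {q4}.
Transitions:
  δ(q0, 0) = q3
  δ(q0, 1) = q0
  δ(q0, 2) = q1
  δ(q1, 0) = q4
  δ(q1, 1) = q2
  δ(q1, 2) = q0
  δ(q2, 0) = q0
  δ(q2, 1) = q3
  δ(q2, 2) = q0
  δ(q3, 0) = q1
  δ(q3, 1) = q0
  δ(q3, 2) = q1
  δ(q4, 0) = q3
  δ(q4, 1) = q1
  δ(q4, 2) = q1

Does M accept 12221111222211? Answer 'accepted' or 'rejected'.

q0 --1--> q0
q0 --2--> q1
q1 --2--> q0
q0 --2--> q1
q1 --1--> q2
q2 --1--> q3
q3 --1--> q0
q0 --1--> q0
q0 --2--> q1
q1 --2--> q0
q0 --2--> q1
q1 --2--> q0
q0 --1--> q0
q0 --1--> q0
End in state q0, which is not an accepting state.

rejected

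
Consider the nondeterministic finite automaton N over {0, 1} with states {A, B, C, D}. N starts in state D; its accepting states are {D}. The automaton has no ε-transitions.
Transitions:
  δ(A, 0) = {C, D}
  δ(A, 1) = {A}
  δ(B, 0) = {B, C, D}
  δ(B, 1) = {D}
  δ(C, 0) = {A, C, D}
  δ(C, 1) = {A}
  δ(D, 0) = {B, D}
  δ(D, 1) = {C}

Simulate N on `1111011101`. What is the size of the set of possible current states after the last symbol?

2

Start: {D}
read 1: {C}
read 1: {A}
read 1: {A}
read 1: {A}
read 0: {C, D}
read 1: {A, C}
read 1: {A}
read 1: {A}
read 0: {C, D}
read 1: {A, C}
Final reachable set {A, C} has 2 states.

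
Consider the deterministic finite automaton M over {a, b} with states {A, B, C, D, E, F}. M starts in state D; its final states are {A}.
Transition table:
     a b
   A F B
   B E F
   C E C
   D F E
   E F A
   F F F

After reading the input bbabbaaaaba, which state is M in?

D --b--> E
E --b--> A
A --a--> F
F --b--> F
F --b--> F
F --a--> F
F --a--> F
F --a--> F
F --a--> F
F --b--> F
F --a--> F

F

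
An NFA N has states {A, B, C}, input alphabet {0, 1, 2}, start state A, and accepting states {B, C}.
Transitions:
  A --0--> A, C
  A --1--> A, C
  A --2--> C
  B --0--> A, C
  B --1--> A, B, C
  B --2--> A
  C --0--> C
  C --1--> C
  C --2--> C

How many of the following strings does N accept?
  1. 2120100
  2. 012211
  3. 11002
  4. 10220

4

2120100: accepted
012211: accepted
11002: accepted
10220: accepted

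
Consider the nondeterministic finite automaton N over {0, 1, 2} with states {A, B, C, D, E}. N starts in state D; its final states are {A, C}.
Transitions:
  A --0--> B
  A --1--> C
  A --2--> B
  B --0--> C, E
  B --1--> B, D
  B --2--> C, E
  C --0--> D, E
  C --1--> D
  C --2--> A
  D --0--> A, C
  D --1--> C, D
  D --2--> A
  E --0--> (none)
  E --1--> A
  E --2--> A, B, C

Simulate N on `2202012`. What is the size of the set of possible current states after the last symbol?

Start: {D}
read 2: {A}
read 2: {B}
read 0: {C, E}
read 2: {A, B, C}
read 0: {B, C, D, E}
read 1: {A, B, C, D}
read 2: {A, B, C, E}
Final reachable set {A, B, C, E} has 4 states.

4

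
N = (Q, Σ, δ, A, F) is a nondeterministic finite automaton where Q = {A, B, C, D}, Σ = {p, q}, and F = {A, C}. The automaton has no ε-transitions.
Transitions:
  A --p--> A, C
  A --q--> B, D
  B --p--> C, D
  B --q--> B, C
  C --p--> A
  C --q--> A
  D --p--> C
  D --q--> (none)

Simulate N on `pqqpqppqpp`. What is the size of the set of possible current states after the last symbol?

2

Start: {A}
read p: {A, C}
read q: {A, B, D}
read q: {B, C, D}
read p: {A, C, D}
read q: {A, B, D}
read p: {A, C, D}
read p: {A, C}
read q: {A, B, D}
read p: {A, C, D}
read p: {A, C}
Final reachable set {A, C} has 2 states.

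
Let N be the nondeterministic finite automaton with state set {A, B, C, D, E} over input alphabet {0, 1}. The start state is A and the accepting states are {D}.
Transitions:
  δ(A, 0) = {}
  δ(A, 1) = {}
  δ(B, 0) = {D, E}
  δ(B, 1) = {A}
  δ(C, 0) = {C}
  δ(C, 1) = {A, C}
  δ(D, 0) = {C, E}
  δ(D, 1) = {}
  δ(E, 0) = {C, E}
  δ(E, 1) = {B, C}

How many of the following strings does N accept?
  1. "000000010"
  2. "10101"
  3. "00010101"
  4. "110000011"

0

"000000010": rejected
"10101": rejected
"00010101": rejected
"110000011": rejected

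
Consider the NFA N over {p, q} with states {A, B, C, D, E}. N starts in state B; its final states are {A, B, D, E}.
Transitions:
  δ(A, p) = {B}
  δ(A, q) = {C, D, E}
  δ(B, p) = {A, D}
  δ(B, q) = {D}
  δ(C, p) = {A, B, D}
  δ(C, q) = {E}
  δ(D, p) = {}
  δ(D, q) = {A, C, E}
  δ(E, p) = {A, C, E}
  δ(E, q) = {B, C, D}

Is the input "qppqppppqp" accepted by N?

rejected

Start: {B}
read q: {D}
read p: {}
The reachable set is empty and stays empty for the remaining 8 symbols.
Reachable ∩ accepting = {} — empty.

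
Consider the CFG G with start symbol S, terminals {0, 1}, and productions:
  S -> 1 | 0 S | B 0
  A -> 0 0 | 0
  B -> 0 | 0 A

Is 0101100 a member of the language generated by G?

no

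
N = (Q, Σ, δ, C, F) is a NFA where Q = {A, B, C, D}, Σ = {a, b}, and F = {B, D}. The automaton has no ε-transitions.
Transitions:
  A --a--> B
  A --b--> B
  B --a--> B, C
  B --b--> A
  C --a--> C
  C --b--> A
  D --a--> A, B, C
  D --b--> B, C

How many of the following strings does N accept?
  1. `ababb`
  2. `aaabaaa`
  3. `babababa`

`ababb`: accepted
`aaabaaa`: accepted
`babababa`: accepted

3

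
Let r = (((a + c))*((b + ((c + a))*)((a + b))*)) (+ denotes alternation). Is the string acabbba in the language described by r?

yes

Split as ε·acabbba: ((a+c))* matches ε and ((b+((c+a))*)((a+b))*) matches acabbba.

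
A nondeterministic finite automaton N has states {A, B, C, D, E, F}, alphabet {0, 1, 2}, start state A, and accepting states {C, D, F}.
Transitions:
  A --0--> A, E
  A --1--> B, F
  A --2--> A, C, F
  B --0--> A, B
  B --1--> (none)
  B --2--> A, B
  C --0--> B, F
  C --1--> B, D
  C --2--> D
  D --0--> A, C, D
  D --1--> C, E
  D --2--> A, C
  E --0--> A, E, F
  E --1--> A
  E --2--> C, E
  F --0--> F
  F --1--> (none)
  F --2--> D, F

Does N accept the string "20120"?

Start: {A}
read 2: {A, C, F}
read 0: {A, B, E, F}
read 1: {A, B, F}
read 2: {A, B, C, D, F}
read 0: {A, B, C, D, E, F}
Reachable ∩ accepting = {C, D, F} — nonempty.

accepted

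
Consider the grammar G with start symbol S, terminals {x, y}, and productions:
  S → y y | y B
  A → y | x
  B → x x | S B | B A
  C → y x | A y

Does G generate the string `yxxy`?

yes

S ⇒ yB ⇒ yBA ⇒ yxxA ⇒ yxxy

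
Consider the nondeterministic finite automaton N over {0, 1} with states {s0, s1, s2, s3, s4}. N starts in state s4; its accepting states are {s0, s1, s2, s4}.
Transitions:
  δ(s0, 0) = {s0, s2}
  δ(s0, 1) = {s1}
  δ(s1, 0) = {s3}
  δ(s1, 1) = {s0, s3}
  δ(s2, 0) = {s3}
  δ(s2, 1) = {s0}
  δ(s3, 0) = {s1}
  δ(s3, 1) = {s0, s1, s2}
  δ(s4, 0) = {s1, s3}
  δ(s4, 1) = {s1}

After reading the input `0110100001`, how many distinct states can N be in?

Start: {s4}
read 0: {s1, s3}
read 1: {s0, s1, s2, s3}
read 1: {s0, s1, s2, s3}
read 0: {s0, s1, s2, s3}
read 1: {s0, s1, s2, s3}
read 0: {s0, s1, s2, s3}
read 0: {s0, s1, s2, s3}
read 0: {s0, s1, s2, s3}
read 0: {s0, s1, s2, s3}
read 1: {s0, s1, s2, s3}
Final reachable set {s0, s1, s2, s3} has 4 states.

4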